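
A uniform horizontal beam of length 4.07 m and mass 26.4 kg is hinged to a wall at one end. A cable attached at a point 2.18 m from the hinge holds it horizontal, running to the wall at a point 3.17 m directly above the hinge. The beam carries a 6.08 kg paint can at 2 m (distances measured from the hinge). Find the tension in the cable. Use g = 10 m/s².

About the hinge:
Beam weight: 26.4 × 10 = 264 N down at 2.035 m → arm 2.035 m, τ = 264 × 2.035 = 537.2 N·m clockwise.
Paint can: 6.08 × 10 = 60.8 N down at 2 m → arm 2 m, τ = 60.8 × 2 = 121.6 N·m clockwise.
Total clockwise load moment = 658.8 N·m.
The cable tension T acts at 2.18 m; only its component perpendicular to the beam, T sinθ, produces torque. sinθ = h/√(h²+d²) = 3.17/√(3.17²+2.18²) = 0.824.
Στ = 0 ⇒ T × 2.18 × 0.824 = 658.8 ⇒ T = 658.8 / 1.796 = 367 N.

T ≈ 367 N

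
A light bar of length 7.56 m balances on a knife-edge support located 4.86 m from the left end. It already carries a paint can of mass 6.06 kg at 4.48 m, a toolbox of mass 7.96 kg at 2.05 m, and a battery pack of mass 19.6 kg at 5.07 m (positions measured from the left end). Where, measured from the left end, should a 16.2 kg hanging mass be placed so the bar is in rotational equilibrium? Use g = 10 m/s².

x ≈ 6.13 m from the left end

Sum moments about the knife-edge support (at 4.86 m from the left end) (the support reaction has zero arm there).
Paint can: 6.06 × 10 = 60.6 N down at 4.48 m → arm 0.38 m, τ = 60.6 × 0.38 = 23.03 N·m counterclockwise.
Toolbox: 7.96 × 10 = 79.6 N down at 2.05 m → arm 2.81 m, τ = 79.6 × 2.81 = 223.7 N·m counterclockwise.
Battery pack: 19.6 × 10 = 196 N down at 5.07 m → arm 0.21 m, τ = 196 × 0.21 = 41.16 N·m clockwise.
Net moment of existing loads = 205.6 N·m counterclockwise.
The hanging mass weighs 16.2 × 10 = 162 N and must supply an equal clockwise moment, so its lever arm about the knife-edge support is 205.6 / 162 = 1.27 m.
That puts it at 4.86 + 1.27 = 6.13 m from the left end.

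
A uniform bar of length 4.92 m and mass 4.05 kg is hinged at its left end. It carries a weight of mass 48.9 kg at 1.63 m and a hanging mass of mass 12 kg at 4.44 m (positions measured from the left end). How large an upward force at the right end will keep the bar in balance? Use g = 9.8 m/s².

F ≈ 285 N

Taking torques about the left end:
Beam weight: 4.05 × 9.8 = 39.69 N down at 2.46 m → arm 2.46 m, τ = 39.69 × 2.46 = 97.64 N·m clockwise.
Weight: 48.9 × 9.8 = 479.2 N down at 1.63 m → arm 1.63 m, τ = 479.2 × 1.63 = 781.1 N·m clockwise.
Hanging mass: 12 × 9.8 = 117.6 N down at 4.44 m → arm 4.44 m, τ = 117.6 × 4.44 = 522.1 N·m clockwise.
Net moment of the loads = 1401 N·m clockwise.
The upward force F acts at the right end, arm 4.92 m, giving F × 4.92 counterclockwise.
For rotational equilibrium, F × 4.92 = 1401, so F = 1401 / 4.92 = 285 N.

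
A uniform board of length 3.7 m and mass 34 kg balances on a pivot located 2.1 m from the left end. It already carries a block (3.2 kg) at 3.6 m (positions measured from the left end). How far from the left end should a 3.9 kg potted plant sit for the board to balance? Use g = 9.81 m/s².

x ≈ 3.05 m from the left end

Sum moments about the pivot (at 2.1 m from the left end) (the support reaction has zero arm there).
Beam weight: 34 × 9.81 = 333.5 N down at 1.85 m → arm 0.25 m, τ = 333.5 × 0.25 = 83.38 N·m counterclockwise.
Block: 3.2 × 9.81 = 31.39 N down at 3.6 m → arm 1.5 m, τ = 31.39 × 1.5 = 47.09 N·m clockwise.
Net moment of existing loads = 36.29 N·m counterclockwise.
The potted plant weighs 3.9 × 9.81 = 38.26 N and must supply an equal clockwise moment, so its lever arm about the pivot is 36.29 / 38.26 = 0.949 m.
That puts it at 2.1 + 0.949 = 3.05 m from the left end.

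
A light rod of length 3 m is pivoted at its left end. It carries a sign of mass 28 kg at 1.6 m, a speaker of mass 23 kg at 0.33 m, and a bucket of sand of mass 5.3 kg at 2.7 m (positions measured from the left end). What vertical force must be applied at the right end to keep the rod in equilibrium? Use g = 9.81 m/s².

Sum moments about the left end (the unknown pivot reaction has zero arm there).
Sign: 28 × 9.81 = 274.7 N down at 1.6 m → arm 1.6 m, τ = 274.7 × 1.6 = 439.5 N·m clockwise.
Speaker: 23 × 9.81 = 225.6 N down at 0.33 m → arm 0.33 m, τ = 225.6 × 0.33 = 74.45 N·m clockwise.
Bucket of sand: 5.3 × 9.81 = 51.99 N down at 2.7 m → arm 2.7 m, τ = 51.99 × 2.7 = 140.4 N·m clockwise.
Net moment of the loads = 654.4 N·m clockwise.
The upward force F acts at the right end, arm 3 m, giving F × 3 counterclockwise.
Balancing moments: F × 3 = 654.4, giving F = 654.4 / 3 = 218 N.

F ≈ 218 N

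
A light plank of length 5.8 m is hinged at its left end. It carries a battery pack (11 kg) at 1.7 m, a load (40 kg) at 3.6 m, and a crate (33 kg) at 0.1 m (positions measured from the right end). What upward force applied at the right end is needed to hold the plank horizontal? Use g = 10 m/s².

About the left end:
Battery pack: 11 × 10 = 110 N down at 1.7 m → arm 4.1 m, τ = 110 × 4.1 = 451 N·m clockwise.
Load: 40 × 10 = 400 N down at 3.6 m → arm 2.2 m, τ = 400 × 2.2 = 880 N·m clockwise.
Crate: 33 × 10 = 330 N down at 0.1 m → arm 5.7 m, τ = 330 × 5.7 = 1881 N·m clockwise.
Net moment of the loads = 3212 N·m clockwise.
The upward force F acts at the right end, arm 5.8 m, giving F × 5.8 counterclockwise.
Balancing moments: F × 5.8 = 3212, giving F = 3212 / 5.8 = 554 N.

F ≈ 554 N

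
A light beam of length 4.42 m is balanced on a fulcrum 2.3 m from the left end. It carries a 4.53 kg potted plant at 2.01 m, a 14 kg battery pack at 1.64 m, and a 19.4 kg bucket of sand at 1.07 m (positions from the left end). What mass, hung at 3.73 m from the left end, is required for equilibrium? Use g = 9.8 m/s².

m ≈ 24.1 kg

Choose the fulcrum (at 2.3 m from the left end) as the axis so the support reaction has zero arm there.
Potted plant: 4.53 × 9.8 = 44.39 N down at 2.01 m → arm 0.29 m, τ = 44.39 × 0.29 = 12.87 N·m counterclockwise.
Battery pack: 14 × 9.8 = 137.2 N down at 1.64 m → arm 0.66 m, τ = 137.2 × 0.66 = 90.55 N·m counterclockwise.
Bucket of sand: 19.4 × 9.8 = 190.1 N down at 1.07 m → arm 1.23 m, τ = 190.1 × 1.23 = 233.8 N·m counterclockwise.
Net moment of known loads = 337.2 N·m counterclockwise.
An unknown mass m at 3.73 m has arm 1.43 m; its moment is m·g·1.43 clockwise.
Balancing moments: m × 9.8 × 1.43 = 337.2, giving m = 337.2 / (9.8 × 1.43) = 24.1 kg.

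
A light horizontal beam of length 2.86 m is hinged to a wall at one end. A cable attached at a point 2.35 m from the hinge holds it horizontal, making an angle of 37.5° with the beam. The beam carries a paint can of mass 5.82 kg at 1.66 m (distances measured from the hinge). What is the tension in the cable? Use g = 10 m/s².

Sum moments about the hinge (the unknown hinge reaction has zero arm there).
Paint can: 5.82 × 10 = 58.2 N down at 1.66 m → arm 1.66 m, τ = 58.2 × 1.66 = 96.61 N·m clockwise.
Total clockwise load moment = 96.61 N·m.
The cable tension T acts at 2.35 m; only its component perpendicular to the beam, T sinθ, produces torque. sin 37.5° = 0.6088.
Balancing moments: T × 2.35 × 0.6088 = 96.61, giving T = 96.61 / 1.431 = 67.5 N.

T ≈ 67.5 N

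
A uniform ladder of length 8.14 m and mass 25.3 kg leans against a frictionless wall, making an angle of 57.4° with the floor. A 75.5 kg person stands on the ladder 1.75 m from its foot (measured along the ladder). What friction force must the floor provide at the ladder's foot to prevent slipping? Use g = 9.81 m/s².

About the foot of the ladder:
Ladder weight 25.3×9.81 = 248.2 N acts at 4.07 m along the ladder; its horizontal arm is 4.07·cos57.4° = 2.193 m → τ = 544.3 N·m clockwise.
Person: 75.5×9.81 = 740.7 N at 1.75 m → arm 0.9428 m → τ = 698.3 N·m clockwise.
Wall normal N acts horizontally at the top; its moment arm is the height L sinθ = 8.14·sin57.4° = 6.858 m, counterclockwise.
Balancing moments: N × 6.858 = 1243, giving N = 181 N.
ΣFx = 0: friction at the foot balances the wall's push, so f = N_wall = 181 N.

f ≈ 181 N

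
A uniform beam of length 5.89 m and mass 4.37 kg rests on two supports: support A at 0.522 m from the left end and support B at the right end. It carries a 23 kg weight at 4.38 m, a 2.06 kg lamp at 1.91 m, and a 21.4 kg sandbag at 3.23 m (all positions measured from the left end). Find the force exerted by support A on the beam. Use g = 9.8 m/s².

Choose support B as the axis so its reaction then has zero moment arm.
Beam weight: 4.37 × 9.8 = 42.83 N down at 2.945 m → arm 2.945 m, τ = 42.83 × 2.945 = 126.1 N·m counterclockwise.
Weight: 23 × 9.8 = 225.4 N down at 4.38 m → arm 1.51 m, τ = 225.4 × 1.51 = 340.4 N·m counterclockwise.
Lamp: 2.06 × 9.8 = 20.19 N down at 1.91 m → arm 3.98 m, τ = 20.19 × 3.98 = 80.36 N·m counterclockwise.
Sandbag: 21.4 × 9.8 = 209.7 N down at 3.23 m → arm 2.66 m, τ = 209.7 × 2.66 = 557.8 N·m counterclockwise.
Net load moment about support B = 1105 N·m counterclockwise.
Reaction R at support A is upward at 0.522 m, arm 5.368 m → moment R × 5.368 clockwise.
Balancing moments: R × 5.368 = 1105, giving R = 206 N.

R_A ≈ 206 N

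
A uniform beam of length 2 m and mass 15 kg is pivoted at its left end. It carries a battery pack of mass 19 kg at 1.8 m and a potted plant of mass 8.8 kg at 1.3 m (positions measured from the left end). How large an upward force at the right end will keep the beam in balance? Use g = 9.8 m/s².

F ≈ 297 N

Taking torques about the left end:
Beam weight: 15 × 9.8 = 147 N down at 1 m → arm 1 m, τ = 147 × 1 = 147 N·m clockwise.
Battery pack: 19 × 9.8 = 186.2 N down at 1.8 m → arm 1.8 m, τ = 186.2 × 1.8 = 335.2 N·m clockwise.
Potted plant: 8.8 × 9.8 = 86.24 N down at 1.3 m → arm 1.3 m, τ = 86.24 × 1.3 = 112.1 N·m clockwise.
Net moment of the loads = 594.3 N·m clockwise.
The upward force F acts at the right end, arm 2 m, giving F × 2 counterclockwise.
Setting net torque to zero: F × 2 = 594.3 → F = 594.3 / 2 = 297 N.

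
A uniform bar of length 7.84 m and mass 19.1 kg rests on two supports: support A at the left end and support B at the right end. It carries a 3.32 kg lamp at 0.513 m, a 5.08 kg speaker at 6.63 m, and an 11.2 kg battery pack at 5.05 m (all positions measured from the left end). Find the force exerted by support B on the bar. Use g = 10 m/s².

About support A:
Beam weight: 19.1 × 10 = 191 N down at 3.92 m → arm 3.92 m, τ = 191 × 3.92 = 748.7 N·m clockwise.
Lamp: 3.32 × 10 = 33.2 N down at 0.513 m → arm 0.513 m, τ = 33.2 × 0.513 = 17.03 N·m clockwise.
Speaker: 5.08 × 10 = 50.8 N down at 6.63 m → arm 6.63 m, τ = 50.8 × 6.63 = 336.8 N·m clockwise.
Battery pack: 11.2 × 10 = 112 N down at 5.05 m → arm 5.05 m, τ = 112 × 5.05 = 565.6 N·m clockwise.
Net load moment about support A = 1668 N·m clockwise.
Reaction R at support B is upward at 7.84 m, arm 7.84 m → moment R × 7.84 counterclockwise.
Balancing moments: R × 7.84 = 1668, giving R = 213 N.

R_B ≈ 213 N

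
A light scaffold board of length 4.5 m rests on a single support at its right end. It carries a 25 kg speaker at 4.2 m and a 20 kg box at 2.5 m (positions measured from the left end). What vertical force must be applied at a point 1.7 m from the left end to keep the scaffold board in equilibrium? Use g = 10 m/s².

Sum moments about the right end (the unknown pivot reaction has zero arm there).
Speaker: 25 × 10 = 250 N down at 4.2 m → arm 0.3 m, τ = 250 × 0.3 = 75 N·m counterclockwise.
Box: 20 × 10 = 200 N down at 2.5 m → arm 2 m, τ = 200 × 2 = 400 N·m counterclockwise.
Net moment of the loads = 475 N·m counterclockwise.
The upward force F acts at a point 1.7 m from the left end, arm 2.8 m, giving F × 2.8 clockwise.
Setting net torque to zero: F × 2.8 = 475 → F = 475 / 2.8 = 170 N.

F ≈ 170 N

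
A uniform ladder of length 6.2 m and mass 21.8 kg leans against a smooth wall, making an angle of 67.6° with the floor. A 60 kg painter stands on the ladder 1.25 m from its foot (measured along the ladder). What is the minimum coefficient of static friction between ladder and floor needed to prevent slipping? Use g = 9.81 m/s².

Choose the foot of the ladder as the axis so the floor normal and friction both act there and drop out.
Ladder weight 21.8×9.81 = 213.9 N acts at 3.1 m along the ladder; its horizontal arm is 3.1·cos67.6° = 1.181 m → τ = 252.6 N·m clockwise.
Painter: 60×9.81 = 588.6 N at 1.25 m → arm 0.4763 m → τ = 280.4 N·m clockwise.
Wall normal N acts horizontally at the top; its moment arm is the height L sinθ = 6.2·sin67.6° = 5.732 m, counterclockwise.
Balancing moments: N × 5.732 = 533, giving N = 92.99 N.
ΣFx = 0 ⇒ f = N_wall = 92.99 N. ΣFy = 0 ⇒ N_floor = 802.5 N.
μ_min = f / N_floor = 92.99 / 802.5 = 0.116.

μ_min ≈ 0.116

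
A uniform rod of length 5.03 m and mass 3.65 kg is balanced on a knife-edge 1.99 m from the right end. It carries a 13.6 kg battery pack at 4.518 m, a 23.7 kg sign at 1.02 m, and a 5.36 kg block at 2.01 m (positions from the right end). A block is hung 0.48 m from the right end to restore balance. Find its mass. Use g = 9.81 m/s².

m ≈ 8.88 kg

About the knife-edge (at 1.99 m from the right end):
Beam weight: 3.65 × 9.81 = 35.81 N down at 2.515 m → arm 0.525 m, τ = 35.81 × 0.525 = 18.8 N·m counterclockwise.
Battery pack: 13.6 × 9.81 = 133.4 N down at 4.518 m → arm 2.528 m, τ = 133.4 × 2.528 = 337.2 N·m counterclockwise.
Sign: 23.7 × 9.81 = 232.5 N down at 1.02 m → arm 0.97 m, τ = 232.5 × 0.97 = 225.5 N·m clockwise.
Block: 5.36 × 9.81 = 52.58 N down at 2.01 m → arm 0.02 m, τ = 52.58 × 0.02 = 1.052 N·m counterclockwise.
Net moment of known loads = 131.6 N·m counterclockwise.
An unknown mass m at 0.48 m has arm 1.51 m; its moment is m·g·1.51 clockwise.
Setting net torque to zero: m × 9.81 × 1.51 = 131.6 → m = 131.6 / (9.81 × 1.51) = 8.88 kg.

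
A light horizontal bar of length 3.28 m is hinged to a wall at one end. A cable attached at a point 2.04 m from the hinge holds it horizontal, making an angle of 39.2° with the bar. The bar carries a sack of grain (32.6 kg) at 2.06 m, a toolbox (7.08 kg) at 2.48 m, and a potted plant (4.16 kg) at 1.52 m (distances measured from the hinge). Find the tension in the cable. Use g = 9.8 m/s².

Choose the hinge as the axis so the unknown hinge reaction has zero arm there.
Sack of grain: 32.6 × 9.8 = 319.5 N down at 2.06 m → arm 2.06 m, τ = 319.5 × 2.06 = 658.2 N·m clockwise.
Toolbox: 7.08 × 9.8 = 69.38 N down at 2.48 m → arm 2.48 m, τ = 69.38 × 2.48 = 172.1 N·m clockwise.
Potted plant: 4.16 × 9.8 = 40.77 N down at 1.52 m → arm 1.52 m, τ = 40.77 × 1.52 = 61.97 N·m clockwise.
Total clockwise load moment = 892.3 N·m.
The cable tension T acts at 2.04 m; only its component perpendicular to the bar, T sinθ, produces torque. sin 39.2° = 0.632.
For rotational equilibrium, T × 2.04 × 0.632 = 892.3, so T = 892.3 / 1.289 = 692 N.

T ≈ 692 N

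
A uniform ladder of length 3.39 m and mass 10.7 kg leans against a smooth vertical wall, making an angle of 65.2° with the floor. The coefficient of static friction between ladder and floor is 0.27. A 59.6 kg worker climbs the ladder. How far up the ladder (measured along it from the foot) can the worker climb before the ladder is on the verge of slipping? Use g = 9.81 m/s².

d ≈ 2.03 m

Choose the foot of the ladder as the axis so the floor normal and friction both act there and drop out.
Ladder weight 10.7×9.81 = 105 N acts at 1.695 m along the ladder; its horizontal arm is 1.695·cos65.2° = 0.711 m → τ = 74.66 N·m clockwise.
Worker weight 59.6×9.81 = 584.7 N at distance d → arm d·cos65.2° → τ = 584.7·d·0.4195 clockwise.
Wall normal N at the top has arm L sinθ = 3.077 m counterclockwise, so Στ = 0 gives N·3.077 = 74.66 + 245.3·d.
ΣFy = 0 ⇒ N_floor = 689.7 N, so the maximum friction is μ_s·N_floor = 0.27×689.7 = 186.2 N. ΣFx = 0 ⇒ N_wall = f, so at the slipping point N = 186.2 N.
Substituting: 186.2×3.077 = 74.66 + 245.3·d ⇒ d = (572.9 − 74.66) / 245.3 = 2.03 m.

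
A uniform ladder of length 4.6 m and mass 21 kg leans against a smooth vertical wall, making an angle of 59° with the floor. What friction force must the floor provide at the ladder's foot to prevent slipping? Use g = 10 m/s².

Take moments about the foot of the ladder.
Ladder weight 21×10 = 210 N acts at 2.3 m along the ladder; its horizontal arm is 2.3·cos59° = 1.185 m → τ = 248.9 N·m clockwise.
Wall normal N acts horizontally at the top; its moment arm is the height L sinθ = 4.6·sin59° = 3.943 m, counterclockwise.
For rotational equilibrium, N × 3.943 = 248.9, so N = 63.1 N.
ΣFx = 0: friction at the foot balances the wall's push, so f = N_wall = 63.1 N.

f ≈ 63.1 N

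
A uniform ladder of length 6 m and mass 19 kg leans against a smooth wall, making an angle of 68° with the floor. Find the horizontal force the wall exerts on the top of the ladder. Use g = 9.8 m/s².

N_wall ≈ 37.6 N

Sum moments about the foot of the ladder (the floor normal and friction both act there and drop out).
Ladder weight 19×9.8 = 186.2 N acts at 3 m along the ladder; its horizontal arm is 3·cos68° = 1.124 m → τ = 209.3 N·m clockwise.
Wall normal N acts horizontally at the top; its moment arm is the height L sinθ = 6·sin68° = 5.563 m, counterclockwise.
For rotational equilibrium, N × 5.563 = 209.3, so N = 37.6 N.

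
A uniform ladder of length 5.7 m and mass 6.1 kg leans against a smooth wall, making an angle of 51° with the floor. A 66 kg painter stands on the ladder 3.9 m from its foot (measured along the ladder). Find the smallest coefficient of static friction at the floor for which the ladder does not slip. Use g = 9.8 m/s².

μ_min ≈ 0.541

Taking torques about the foot of the ladder:
Ladder weight 6.1×9.8 = 59.78 N acts at 2.85 m along the ladder; its horizontal arm is 2.85·cos51° = 1.794 m → τ = 107.2 N·m clockwise.
Painter: 66×9.8 = 646.8 N at 3.9 m → arm 2.454 m → τ = 1587 N·m clockwise.
Wall normal N acts horizontally at the top; its moment arm is the height L sinθ = 5.7·sin51° = 4.43 m, counterclockwise.
For rotational equilibrium, N × 4.43 = 1694, so N = 382.4 N.
ΣFx = 0 ⇒ f = N_wall = 382.4 N. ΣFy = 0 ⇒ N_floor = 706.6 N.
μ_min = f / N_floor = 382.4 / 706.6 = 0.541.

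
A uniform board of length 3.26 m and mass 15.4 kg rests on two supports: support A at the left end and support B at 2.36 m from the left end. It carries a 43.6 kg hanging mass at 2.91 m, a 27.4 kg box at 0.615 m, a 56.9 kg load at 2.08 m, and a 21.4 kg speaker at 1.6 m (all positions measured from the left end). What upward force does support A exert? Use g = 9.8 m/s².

R_A ≈ 279 N

Take moments about support B.
Beam weight: 15.4 × 9.8 = 150.9 N down at 1.63 m → arm 0.73 m, τ = 150.9 × 0.73 = 110.2 N·m counterclockwise.
Hanging mass: 43.6 × 9.8 = 427.3 N down at 2.91 m → arm 0.55 m, τ = 427.3 × 0.55 = 235 N·m clockwise.
Box: 27.4 × 9.8 = 268.5 N down at 0.615 m → arm 1.745 m, τ = 268.5 × 1.745 = 468.5 N·m counterclockwise.
Load: 56.9 × 9.8 = 557.6 N down at 2.08 m → arm 0.28 m, τ = 557.6 × 0.28 = 156.1 N·m counterclockwise.
Speaker: 21.4 × 9.8 = 209.7 N down at 1.6 m → arm 0.76 m, τ = 209.7 × 0.76 = 159.4 N·m counterclockwise.
Net load moment about support B = 659.2 N·m counterclockwise.
Reaction R at support A is upward at 0 m, arm 2.36 m → moment R × 2.36 clockwise.
For rotational equilibrium, R × 2.36 = 659.2, so R = 279 N.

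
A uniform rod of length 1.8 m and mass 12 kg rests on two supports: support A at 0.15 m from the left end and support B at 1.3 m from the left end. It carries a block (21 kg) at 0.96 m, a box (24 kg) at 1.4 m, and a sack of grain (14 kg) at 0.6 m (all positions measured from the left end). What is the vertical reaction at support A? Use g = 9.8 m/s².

Choose support B as the axis so its reaction then has zero moment arm.
Beam weight: 12 × 9.8 = 117.6 N down at 0.9 m → arm 0.4 m, τ = 117.6 × 0.4 = 47.04 N·m counterclockwise.
Block: 21 × 9.8 = 205.8 N down at 0.96 m → arm 0.34 m, τ = 205.8 × 0.34 = 69.97 N·m counterclockwise.
Box: 24 × 9.8 = 235.2 N down at 1.4 m → arm 0.1 m, τ = 235.2 × 0.1 = 23.52 N·m clockwise.
Sack of grain: 14 × 9.8 = 137.2 N down at 0.6 m → arm 0.7 m, τ = 137.2 × 0.7 = 96.04 N·m counterclockwise.
Net load moment about support B = 189.5 N·m counterclockwise.
Reaction R at support A is upward at 0.15 m, arm 1.15 m → moment R × 1.15 clockwise.
Στ = 0 ⇒ R × 1.15 = 189.5 ⇒ R = 165 N.

R_A ≈ 165 N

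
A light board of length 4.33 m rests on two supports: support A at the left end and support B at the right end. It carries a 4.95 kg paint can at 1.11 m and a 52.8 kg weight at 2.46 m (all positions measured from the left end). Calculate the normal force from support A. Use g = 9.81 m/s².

Taking torques about support B:
Paint can: 4.95 × 9.81 = 48.56 N down at 1.11 m → arm 3.22 m, τ = 48.56 × 3.22 = 156.4 N·m counterclockwise.
Weight: 52.8 × 9.81 = 518 N down at 2.46 m → arm 1.87 m, τ = 518 × 1.87 = 968.7 N·m counterclockwise.
Net load moment about support B = 1125 N·m counterclockwise.
Reaction R at support A is upward at 0 m, arm 4.33 m → moment R × 4.33 clockwise.
For rotational equilibrium, R × 4.33 = 1125, so R = 260 N.

R_A ≈ 260 N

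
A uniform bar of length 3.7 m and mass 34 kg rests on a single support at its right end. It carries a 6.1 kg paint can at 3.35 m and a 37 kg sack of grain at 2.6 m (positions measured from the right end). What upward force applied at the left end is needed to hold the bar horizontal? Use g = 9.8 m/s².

F ≈ 476 N

Sum moments about the right end (the unknown pivot reaction has zero arm there).
Beam weight: 34 × 9.8 = 333.2 N down at 1.85 m → arm 1.85 m, τ = 333.2 × 1.85 = 616.4 N·m counterclockwise.
Paint can: 6.1 × 9.8 = 59.78 N down at 3.35 m → arm 3.35 m, τ = 59.78 × 3.35 = 200.3 N·m counterclockwise.
Sack of grain: 37 × 9.8 = 362.6 N down at 2.6 m → arm 2.6 m, τ = 362.6 × 2.6 = 942.8 N·m counterclockwise.
Net moment of the loads = 1760 N·m counterclockwise.
The upward force F acts at the left end, arm 3.7 m, giving F × 3.7 clockwise.
Balancing moments: F × 3.7 = 1760, giving F = 1760 / 3.7 = 476 N.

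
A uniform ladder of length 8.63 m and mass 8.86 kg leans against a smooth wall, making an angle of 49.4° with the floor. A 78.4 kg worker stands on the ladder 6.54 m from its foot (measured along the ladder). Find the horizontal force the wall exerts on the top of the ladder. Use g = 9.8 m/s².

Take moments about the foot of the ladder.
Ladder weight 8.86×9.8 = 86.83 N acts at 4.315 m along the ladder; its horizontal arm is 4.315·cos49.4° = 2.808 m → τ = 243.8 N·m clockwise.
Worker: 78.4×9.8 = 768.3 N at 6.54 m → arm 4.256 m → τ = 3270 N·m clockwise.
Wall normal N acts horizontally at the top; its moment arm is the height L sinθ = 8.63·sin49.4° = 6.553 m, counterclockwise.
For rotational equilibrium, N × 6.553 = 3514, so N = 536 N.

N_wall ≈ 536 N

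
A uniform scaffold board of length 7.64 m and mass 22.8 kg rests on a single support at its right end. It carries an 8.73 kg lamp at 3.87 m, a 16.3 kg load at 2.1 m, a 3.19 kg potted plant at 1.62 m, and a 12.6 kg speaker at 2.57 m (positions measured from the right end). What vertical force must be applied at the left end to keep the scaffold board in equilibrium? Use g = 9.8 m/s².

Sum moments about the right end (the unknown pivot reaction has zero arm there).
Beam weight: 22.8 × 9.8 = 223.4 N down at 3.82 m → arm 3.82 m, τ = 223.4 × 3.82 = 853.4 N·m counterclockwise.
Lamp: 8.73 × 9.8 = 85.55 N down at 3.87 m → arm 3.87 m, τ = 85.55 × 3.87 = 331.1 N·m counterclockwise.
Load: 16.3 × 9.8 = 159.7 N down at 2.1 m → arm 2.1 m, τ = 159.7 × 2.1 = 335.4 N·m counterclockwise.
Potted plant: 3.19 × 9.8 = 31.26 N down at 1.62 m → arm 1.62 m, τ = 31.26 × 1.62 = 50.64 N·m counterclockwise.
Speaker: 12.6 × 9.8 = 123.5 N down at 2.57 m → arm 2.57 m, τ = 123.5 × 2.57 = 317.4 N·m counterclockwise.
Net moment of the loads = 1888 N·m counterclockwise.
The upward force F acts at the left end, arm 7.64 m, giving F × 7.64 clockwise.
Στ = 0 ⇒ F × 7.64 = 1888 ⇒ F = 1888 / 7.64 = 247 N.

F ≈ 247 N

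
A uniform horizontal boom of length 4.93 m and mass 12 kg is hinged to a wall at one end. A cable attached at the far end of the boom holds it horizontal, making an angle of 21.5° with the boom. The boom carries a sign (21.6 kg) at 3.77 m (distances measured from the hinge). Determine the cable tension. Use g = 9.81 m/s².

Choose the hinge as the axis so the unknown hinge reaction has zero arm there.
Beam weight: 12 × 9.81 = 117.7 N down at 2.465 m → arm 2.465 m, τ = 117.7 × 2.465 = 290.1 N·m clockwise.
Sign: 21.6 × 9.81 = 211.9 N down at 3.77 m → arm 3.77 m, τ = 211.9 × 3.77 = 798.9 N·m clockwise.
Total clockwise load moment = 1089 N·m.
The cable tension T acts at 4.93 m; only its component perpendicular to the boom, T sinθ, produces torque. sin 21.5° = 0.3665.
Balancing moments: T × 4.93 × 0.3665 = 1089, giving T = 1089 / 1.807 = 603 N.

T ≈ 603 N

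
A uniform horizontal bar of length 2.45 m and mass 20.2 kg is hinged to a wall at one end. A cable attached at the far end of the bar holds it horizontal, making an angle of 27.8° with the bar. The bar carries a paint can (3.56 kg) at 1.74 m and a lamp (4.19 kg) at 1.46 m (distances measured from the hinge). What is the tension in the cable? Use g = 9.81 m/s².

About the hinge:
Beam weight: 20.2 × 9.81 = 198.2 N down at 1.225 m → arm 1.225 m, τ = 198.2 × 1.225 = 242.8 N·m clockwise.
Paint can: 3.56 × 9.81 = 34.92 N down at 1.74 m → arm 1.74 m, τ = 34.92 × 1.74 = 60.76 N·m clockwise.
Lamp: 4.19 × 9.81 = 41.1 N down at 1.46 m → arm 1.46 m, τ = 41.1 × 1.46 = 60.01 N·m clockwise.
Total clockwise load moment = 363.6 N·m.
The cable tension T acts at 2.45 m; only its component perpendicular to the bar, T sinθ, produces torque. sin 27.8° = 0.4664.
For rotational equilibrium, T × 2.45 × 0.4664 = 363.6, so T = 363.6 / 1.143 = 318 N.

T ≈ 318 N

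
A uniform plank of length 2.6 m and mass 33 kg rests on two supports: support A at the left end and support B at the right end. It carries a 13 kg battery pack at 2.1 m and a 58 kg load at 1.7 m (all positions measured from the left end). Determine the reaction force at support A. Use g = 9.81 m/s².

R_A ≈ 383 N

Take moments about support B.
Beam weight: 33 × 9.81 = 323.7 N down at 1.3 m → arm 1.3 m, τ = 323.7 × 1.3 = 420.8 N·m counterclockwise.
Battery pack: 13 × 9.81 = 127.5 N down at 2.1 m → arm 0.5 m, τ = 127.5 × 0.5 = 63.75 N·m counterclockwise.
Load: 58 × 9.81 = 569 N down at 1.7 m → arm 0.9 m, τ = 569 × 0.9 = 512.1 N·m counterclockwise.
Net load moment about support B = 996.7 N·m counterclockwise.
Reaction R at support A is upward at 0 m, arm 2.6 m → moment R × 2.6 clockwise.
Setting net torque to zero: R × 2.6 = 996.7 → R = 383 N.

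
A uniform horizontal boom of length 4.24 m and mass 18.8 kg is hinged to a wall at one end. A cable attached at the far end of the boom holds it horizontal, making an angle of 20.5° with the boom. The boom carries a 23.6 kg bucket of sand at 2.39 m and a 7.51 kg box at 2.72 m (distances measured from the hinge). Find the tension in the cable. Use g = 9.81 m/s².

Choose the hinge as the axis so the unknown hinge reaction has zero arm there.
Beam weight: 18.8 × 9.81 = 184.4 N down at 2.12 m → arm 2.12 m, τ = 184.4 × 2.12 = 390.9 N·m clockwise.
Bucket of sand: 23.6 × 9.81 = 231.5 N down at 2.39 m → arm 2.39 m, τ = 231.5 × 2.39 = 553.3 N·m clockwise.
Box: 7.51 × 9.81 = 73.67 N down at 2.72 m → arm 2.72 m, τ = 73.67 × 2.72 = 200.4 N·m clockwise.
Total clockwise load moment = 1145 N·m.
The cable tension T acts at 4.24 m; only its component perpendicular to the boom, T sinθ, produces torque. sin 20.5° = 0.3502.
Στ = 0 ⇒ T × 4.24 × 0.3502 = 1145 ⇒ T = 1145 / 1.485 = 771 N.

T ≈ 771 N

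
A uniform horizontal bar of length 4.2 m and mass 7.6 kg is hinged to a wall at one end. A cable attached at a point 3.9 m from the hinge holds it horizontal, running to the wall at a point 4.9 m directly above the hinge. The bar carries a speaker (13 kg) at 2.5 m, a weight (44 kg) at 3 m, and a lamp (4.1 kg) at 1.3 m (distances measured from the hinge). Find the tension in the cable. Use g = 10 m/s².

Sum moments about the hinge (the unknown hinge reaction has zero arm there).
Beam weight: 7.6 × 10 = 76 N down at 2.1 m → arm 2.1 m, τ = 76 × 2.1 = 159.6 N·m clockwise.
Speaker: 13 × 10 = 130 N down at 2.5 m → arm 2.5 m, τ = 130 × 2.5 = 325 N·m clockwise.
Weight: 44 × 10 = 440 N down at 3 m → arm 3 m, τ = 440 × 3 = 1320 N·m clockwise.
Lamp: 4.1 × 10 = 41 N down at 1.3 m → arm 1.3 m, τ = 41 × 1.3 = 53.3 N·m clockwise.
Total clockwise load moment = 1858 N·m.
The cable tension T acts at 3.9 m; only its component perpendicular to the bar, T sinθ, produces torque. sinθ = h/√(h²+d²) = 4.9/√(4.9²+3.9²) = 0.7824.
Balancing moments: T × 3.9 × 0.7824 = 1858, giving T = 1858 / 3.051 = 609 N.

T ≈ 609 N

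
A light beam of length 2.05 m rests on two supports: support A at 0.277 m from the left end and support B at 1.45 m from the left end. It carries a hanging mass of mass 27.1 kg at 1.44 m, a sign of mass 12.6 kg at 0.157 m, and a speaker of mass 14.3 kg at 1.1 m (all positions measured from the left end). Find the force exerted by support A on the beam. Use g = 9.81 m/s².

Take moments about support B.
Hanging mass: 27.1 × 9.81 = 265.9 N down at 1.44 m → arm 0.01 m, τ = 265.9 × 0.01 = 2.659 N·m counterclockwise.
Sign: 12.6 × 9.81 = 123.6 N down at 0.157 m → arm 1.293 m, τ = 123.6 × 1.293 = 159.8 N·m counterclockwise.
Speaker: 14.3 × 9.81 = 140.3 N down at 1.1 m → arm 0.35 m, τ = 140.3 × 0.35 = 49.11 N·m counterclockwise.
Net load moment about support B = 211.6 N·m counterclockwise.
Reaction R at support A is upward at 0.277 m, arm 1.173 m → moment R × 1.173 clockwise.
For rotational equilibrium, R × 1.173 = 211.6, so R = 180 N.

R_A ≈ 180 N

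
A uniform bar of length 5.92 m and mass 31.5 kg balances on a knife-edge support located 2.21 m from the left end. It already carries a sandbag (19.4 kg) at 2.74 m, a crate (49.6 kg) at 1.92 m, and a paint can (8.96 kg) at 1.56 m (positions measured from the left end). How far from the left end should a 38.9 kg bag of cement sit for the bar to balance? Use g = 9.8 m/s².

About the knife-edge support (at 2.21 m from the left end):
Beam weight: 31.5 × 9.8 = 308.7 N down at 2.96 m → arm 0.75 m, τ = 308.7 × 0.75 = 231.5 N·m clockwise.
Sandbag: 19.4 × 9.8 = 190.1 N down at 2.74 m → arm 0.53 m, τ = 190.1 × 0.53 = 100.8 N·m clockwise.
Crate: 49.6 × 9.8 = 486.1 N down at 1.92 m → arm 0.29 m, τ = 486.1 × 0.29 = 141 N·m counterclockwise.
Paint can: 8.96 × 9.8 = 87.81 N down at 1.56 m → arm 0.65 m, τ = 87.81 × 0.65 = 57.08 N·m counterclockwise.
Net moment of existing loads = 134.2 N·m clockwise.
The bag of cement weighs 38.9 × 9.8 = 381.2 N and must supply an equal counterclockwise moment, so its lever arm about the knife-edge support is 134.2 / 381.2 = 0.352 m.
That puts it at 2.21 − 0.352 = 1.86 m from the left end.

x ≈ 1.86 m from the left end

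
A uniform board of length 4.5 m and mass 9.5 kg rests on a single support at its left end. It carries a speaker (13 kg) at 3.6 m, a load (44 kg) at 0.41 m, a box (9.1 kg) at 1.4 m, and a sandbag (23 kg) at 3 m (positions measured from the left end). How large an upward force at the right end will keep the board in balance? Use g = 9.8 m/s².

F ≈ 366 N

Take moments about the left end.
Beam weight: 9.5 × 9.8 = 93.1 N down at 2.25 m → arm 2.25 m, τ = 93.1 × 2.25 = 209.5 N·m clockwise.
Speaker: 13 × 9.8 = 127.4 N down at 3.6 m → arm 3.6 m, τ = 127.4 × 3.6 = 458.6 N·m clockwise.
Load: 44 × 9.8 = 431.2 N down at 0.41 m → arm 0.41 m, τ = 431.2 × 0.41 = 176.8 N·m clockwise.
Box: 9.1 × 9.8 = 89.18 N down at 1.4 m → arm 1.4 m, τ = 89.18 × 1.4 = 124.9 N·m clockwise.
Sandbag: 23 × 9.8 = 225.4 N down at 3 m → arm 3 m, τ = 225.4 × 3 = 676.2 N·m clockwise.
Net moment of the loads = 1646 N·m clockwise.
The upward force F acts at the right end, arm 4.5 m, giving F × 4.5 counterclockwise.
For rotational equilibrium, F × 4.5 = 1646, so F = 1646 / 4.5 = 366 N.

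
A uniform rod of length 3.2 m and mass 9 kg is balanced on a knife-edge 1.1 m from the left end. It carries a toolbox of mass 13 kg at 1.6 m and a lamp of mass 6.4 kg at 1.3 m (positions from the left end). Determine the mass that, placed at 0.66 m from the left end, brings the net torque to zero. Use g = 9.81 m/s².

About the knife-edge (at 1.1 m from the left end):
Beam weight: 9 × 9.81 = 88.29 N down at 1.6 m → arm 0.5 m, τ = 88.29 × 0.5 = 44.15 N·m clockwise.
Toolbox: 13 × 9.81 = 127.5 N down at 1.6 m → arm 0.5 m, τ = 127.5 × 0.5 = 63.75 N·m clockwise.
Lamp: 6.4 × 9.81 = 62.78 N down at 1.3 m → arm 0.2 m, τ = 62.78 × 0.2 = 12.56 N·m clockwise.
Net moment of known loads = 120.5 N·m clockwise.
An unknown mass m at 0.66 m has arm 0.44 m; its moment is m·g·0.44 counterclockwise.
Balancing moments: m × 9.81 × 0.44 = 120.5, giving m = 120.5 / (9.81 × 0.44) = 27.9 kg.

m ≈ 27.9 kg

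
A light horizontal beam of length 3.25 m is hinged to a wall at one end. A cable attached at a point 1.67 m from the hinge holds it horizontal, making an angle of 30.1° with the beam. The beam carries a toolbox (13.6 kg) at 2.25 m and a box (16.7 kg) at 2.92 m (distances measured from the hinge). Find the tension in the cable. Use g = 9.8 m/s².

T ≈ 929 N

Sum moments about the hinge (the unknown hinge reaction has zero arm there).
Toolbox: 13.6 × 9.8 = 133.3 N down at 2.25 m → arm 2.25 m, τ = 133.3 × 2.25 = 299.9 N·m clockwise.
Box: 16.7 × 9.8 = 163.7 N down at 2.92 m → arm 2.92 m, τ = 163.7 × 2.92 = 478 N·m clockwise.
Total clockwise load moment = 777.9 N·m.
The cable tension T acts at 1.67 m; only its component perpendicular to the beam, T sinθ, produces torque. sin 30.1° = 0.5015.
For rotational equilibrium, T × 1.67 × 0.5015 = 777.9, so T = 777.9 / 0.8375 = 929 N.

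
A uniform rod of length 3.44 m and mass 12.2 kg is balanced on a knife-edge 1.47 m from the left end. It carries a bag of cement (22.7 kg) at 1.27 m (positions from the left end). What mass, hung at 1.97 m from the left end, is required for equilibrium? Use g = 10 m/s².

About the knife-edge (at 1.47 m from the left end):
Beam weight: 12.2 × 10 = 122 N down at 1.72 m → arm 0.25 m, τ = 122 × 0.25 = 30.5 N·m clockwise.
Bag of cement: 22.7 × 10 = 227 N down at 1.27 m → arm 0.2 m, τ = 227 × 0.2 = 45.4 N·m counterclockwise.
Net moment of known loads = 14.9 N·m counterclockwise.
An unknown mass m at 1.97 m has arm 0.5 m; its moment is m·g·0.5 clockwise.
For rotational equilibrium, m × 10 × 0.5 = 14.9, so m = 14.9 / (10 × 0.5) = 2.98 kg.

m ≈ 2.98 kg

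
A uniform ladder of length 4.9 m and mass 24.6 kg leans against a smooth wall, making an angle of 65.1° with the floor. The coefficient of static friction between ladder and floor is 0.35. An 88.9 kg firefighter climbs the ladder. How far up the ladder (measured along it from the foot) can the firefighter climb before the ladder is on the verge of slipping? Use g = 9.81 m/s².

Take moments about the foot of the ladder.
Ladder weight 24.6×9.81 = 241.3 N acts at 2.45 m along the ladder; its horizontal arm is 2.45·cos65.1° = 1.032 m → τ = 249 N·m clockwise.
Firefighter weight 88.9×9.81 = 872.1 N at distance d → arm d·cos65.1° → τ = 872.1·d·0.421 clockwise.
Wall normal N at the top has arm L sinθ = 4.445 m counterclockwise, so Στ = 0 gives N·4.445 = 249 + 367.2·d.
ΣFy = 0 ⇒ N_floor = 1113 N, so the maximum friction is μ_s·N_floor = 0.35×1113 = 389.5 N. ΣFx = 0 ⇒ N_wall = f, so at the slipping point N = 389.5 N.
Substituting: 389.5×4.445 = 249 + 367.2·d ⇒ d = (1731 − 249) / 367.2 = 4.04 m.

d ≈ 4.04 m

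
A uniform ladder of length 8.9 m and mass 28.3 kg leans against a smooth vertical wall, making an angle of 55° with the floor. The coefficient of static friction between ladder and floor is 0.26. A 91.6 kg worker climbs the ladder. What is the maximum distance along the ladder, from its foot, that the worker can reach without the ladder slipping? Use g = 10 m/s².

d ≈ 2.95 m

About the foot of the ladder:
Ladder weight 28.3×10 = 283 N acts at 4.45 m along the ladder; its horizontal arm is 4.45·cos55° = 2.552 m → τ = 722.2 N·m clockwise.
Worker weight 91.6×10 = 916 N at distance d → arm d·cos55° → τ = 916·d·0.5736 clockwise.
Wall normal N at the top has arm L sinθ = 7.29 m counterclockwise, so Στ = 0 gives N·7.29 = 722.2 + 525.4·d.
ΣFy = 0 ⇒ N_floor = 1199 N, so the maximum friction is μ_s·N_floor = 0.26×1199 = 311.7 N. ΣFx = 0 ⇒ N_wall = f, so at the slipping point N = 311.7 N.
Substituting: 311.7×7.29 = 722.2 + 525.4·d ⇒ d = (2272 − 722.2) / 525.4 = 2.95 m.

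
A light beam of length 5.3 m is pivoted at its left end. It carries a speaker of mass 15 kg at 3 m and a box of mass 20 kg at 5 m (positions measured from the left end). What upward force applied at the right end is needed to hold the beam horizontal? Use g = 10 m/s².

F ≈ 274 N

Take moments about the left end.
Speaker: 15 × 10 = 150 N down at 3 m → arm 3 m, τ = 150 × 3 = 450 N·m clockwise.
Box: 20 × 10 = 200 N down at 5 m → arm 5 m, τ = 200 × 5 = 1000 N·m clockwise.
Net moment of the loads = 1450 N·m clockwise.
The upward force F acts at the right end, arm 5.3 m, giving F × 5.3 counterclockwise.
For rotational equilibrium, F × 5.3 = 1450, so F = 1450 / 5.3 = 274 N.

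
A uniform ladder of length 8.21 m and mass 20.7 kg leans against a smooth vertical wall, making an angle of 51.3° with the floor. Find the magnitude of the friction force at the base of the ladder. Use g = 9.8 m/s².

f ≈ 81.3 N

Choose the foot of the ladder as the axis so the floor normal and friction both act there and drop out.
Ladder weight 20.7×9.8 = 202.9 N acts at 4.105 m along the ladder; its horizontal arm is 4.105·cos51.3° = 2.567 m → τ = 520.8 N·m clockwise.
Wall normal N acts horizontally at the top; its moment arm is the height L sinθ = 8.21·sin51.3° = 6.407 m, counterclockwise.
Balancing moments: N × 6.407 = 520.8, giving N = 81.3 N.
ΣFx = 0: friction at the foot balances the wall's push, so f = N_wall = 81.3 N.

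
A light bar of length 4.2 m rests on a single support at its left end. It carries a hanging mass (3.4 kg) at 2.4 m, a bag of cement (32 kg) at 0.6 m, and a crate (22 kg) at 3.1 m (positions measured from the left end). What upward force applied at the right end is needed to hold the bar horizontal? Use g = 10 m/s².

Take moments about the left end.
Hanging mass: 3.4 × 10 = 34 N down at 2.4 m → arm 2.4 m, τ = 34 × 2.4 = 81.6 N·m clockwise.
Bag of cement: 32 × 10 = 320 N down at 0.6 m → arm 0.6 m, τ = 320 × 0.6 = 192 N·m clockwise.
Crate: 22 × 10 = 220 N down at 3.1 m → arm 3.1 m, τ = 220 × 3.1 = 682 N·m clockwise.
Net moment of the loads = 955.6 N·m clockwise.
The upward force F acts at the right end, arm 4.2 m, giving F × 4.2 counterclockwise.
For rotational equilibrium, F × 4.2 = 955.6, so F = 955.6 / 4.2 = 228 N.

F ≈ 228 N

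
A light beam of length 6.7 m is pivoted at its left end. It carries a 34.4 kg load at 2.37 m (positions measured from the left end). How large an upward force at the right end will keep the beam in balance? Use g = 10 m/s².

Taking torques about the left end:
Load: 34.4 × 10 = 344 N down at 2.37 m → arm 2.37 m, τ = 344 × 2.37 = 815.3 N·m clockwise.
Net moment of the loads = 815.3 N·m clockwise.
The upward force F acts at the right end, arm 6.7 m, giving F × 6.7 counterclockwise.
For rotational equilibrium, F × 6.7 = 815.3, so F = 815.3 / 6.7 = 122 N.

F ≈ 122 N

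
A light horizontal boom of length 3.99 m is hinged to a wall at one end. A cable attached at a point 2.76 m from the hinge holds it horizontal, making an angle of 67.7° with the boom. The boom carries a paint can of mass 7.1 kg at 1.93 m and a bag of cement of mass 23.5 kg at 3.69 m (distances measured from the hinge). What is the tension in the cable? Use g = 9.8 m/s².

About the hinge:
Paint can: 7.1 × 9.8 = 69.58 N down at 1.93 m → arm 1.93 m, τ = 69.58 × 1.93 = 134.3 N·m clockwise.
Bag of cement: 23.5 × 9.8 = 230.3 N down at 3.69 m → arm 3.69 m, τ = 230.3 × 3.69 = 849.8 N·m clockwise.
Total clockwise load moment = 984.1 N·m.
The cable tension T acts at 2.76 m; only its component perpendicular to the boom, T sinθ, produces torque. sin 67.7° = 0.9252.
Setting net torque to zero: T × 2.76 × 0.9252 = 984.1 → T = 984.1 / 2.554 = 385 N.

T ≈ 385 N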